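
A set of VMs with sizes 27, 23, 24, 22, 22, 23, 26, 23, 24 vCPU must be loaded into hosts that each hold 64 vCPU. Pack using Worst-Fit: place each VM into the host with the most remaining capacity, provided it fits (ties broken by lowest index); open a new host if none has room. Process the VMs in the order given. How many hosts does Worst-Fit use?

5

host 1: place 27 vCPU, 37 vCPU left
host 1: place 23 vCPU, 14 vCPU left
host 2: place 24 vCPU, 40 vCPU left
host 2: place 22 vCPU, 18 vCPU left
host 3: place 22 vCPU, 42 vCPU left
host 3: place 23 vCPU, 19 vCPU left
host 4: place 26 vCPU, 38 vCPU left
host 4: place 23 vCPU, 15 vCPU left
host 5: place 24 vCPU, 40 vCPU left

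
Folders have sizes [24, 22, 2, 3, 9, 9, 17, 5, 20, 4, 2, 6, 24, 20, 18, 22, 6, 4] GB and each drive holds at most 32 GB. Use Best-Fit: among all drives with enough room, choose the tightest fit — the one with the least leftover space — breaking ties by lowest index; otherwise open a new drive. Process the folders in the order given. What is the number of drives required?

Put 24 GB in drive 1; 8 GB remain.
Put 22 GB in drive 2; 10 GB remain.
Put 2 GB in drive 1; 6 GB remain.
Put 3 GB in drive 1; 3 GB remain.
Put 9 GB in drive 2; 1 GB remain.
Put 9 GB in drive 3; 23 GB remain.
Put 17 GB in drive 3; 6 GB remain.
Put 5 GB in drive 3; 1 GB remain.
Put 20 GB in drive 4; 12 GB remain.
Put 4 GB in drive 4; 8 GB remain.
Put 2 GB in drive 1; 1 GB remain.
Put 6 GB in drive 4; 2 GB remain.
Put 24 GB in drive 5; 8 GB remain.
Put 20 GB in drive 6; 12 GB remain.
Put 18 GB in drive 7; 14 GB remain.
Put 22 GB in drive 8; 10 GB remain.
Put 6 GB in drive 5; 2 GB remain.
Put 4 GB in drive 8; 6 GB remain.

8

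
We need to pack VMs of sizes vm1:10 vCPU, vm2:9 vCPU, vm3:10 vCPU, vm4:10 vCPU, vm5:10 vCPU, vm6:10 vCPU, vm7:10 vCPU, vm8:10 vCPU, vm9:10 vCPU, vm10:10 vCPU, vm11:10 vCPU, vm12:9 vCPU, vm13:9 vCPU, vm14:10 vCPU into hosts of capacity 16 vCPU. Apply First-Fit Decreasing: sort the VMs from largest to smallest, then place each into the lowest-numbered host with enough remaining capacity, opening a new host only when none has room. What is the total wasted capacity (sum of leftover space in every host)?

Sorted descending: 10, 10, 10, 10, 10, 10, 10, 10, 10, 10, 10, 9, 9, 9.
host 1: place 10 vCPU, 6 vCPU left
host 2: place 10 vCPU, 6 vCPU left
host 3: place 10 vCPU, 6 vCPU left
host 4: place 10 vCPU, 6 vCPU left
host 5: place 10 vCPU, 6 vCPU left
host 6: place 10 vCPU, 6 vCPU left
host 7: place 10 vCPU, 6 vCPU left
host 8: place 10 vCPU, 6 vCPU left
host 9: place 10 vCPU, 6 vCPU left
host 10: place 10 vCPU, 6 vCPU left
host 11: place 10 vCPU, 6 vCPU left
host 12: place 9 vCPU, 7 vCPU left
host 13: place 9 vCPU, 7 vCPU left
host 14: place 9 vCPU, 7 vCPU left
14 hosts × 16 vCPU = 224 vCPU; used 137 vCPU; unused 87 vCPU.

87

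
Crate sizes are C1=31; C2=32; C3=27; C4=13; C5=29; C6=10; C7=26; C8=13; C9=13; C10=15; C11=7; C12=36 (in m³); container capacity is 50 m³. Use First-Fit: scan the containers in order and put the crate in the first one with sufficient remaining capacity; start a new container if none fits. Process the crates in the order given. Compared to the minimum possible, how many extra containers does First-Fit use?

0

First-Fit: [31,13] [32,10,7] [27,13] [29,13] [26,15] [36] → 6 containers.
Total size 252 m³; any packing needs at least ⌈252/50⌉ = 6 containers.
So 6 is already optimal.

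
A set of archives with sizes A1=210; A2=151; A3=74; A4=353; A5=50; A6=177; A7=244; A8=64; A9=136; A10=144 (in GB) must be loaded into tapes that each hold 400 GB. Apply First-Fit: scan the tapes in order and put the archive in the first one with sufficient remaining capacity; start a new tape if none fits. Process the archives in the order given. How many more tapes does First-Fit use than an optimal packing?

0

First-Fit: [210,151] [74,50,177,64] [353] [244,136] [144] → 5 tapes.
Total size 1603 GB; any packing needs at least ⌈1603/400⌉ = 5 tapes.
So 5 is already optimal.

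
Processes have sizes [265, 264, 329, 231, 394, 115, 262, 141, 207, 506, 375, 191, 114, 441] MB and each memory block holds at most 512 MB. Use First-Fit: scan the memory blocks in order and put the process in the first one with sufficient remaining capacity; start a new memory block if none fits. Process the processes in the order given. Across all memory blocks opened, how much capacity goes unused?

memory block 1: place 265 MB, 247 MB left
memory block 2: place 264 MB, 248 MB left
memory block 3: place 329 MB, 183 MB left
memory block 1: place 231 MB, 16 MB left
memory block 4: place 394 MB, 118 MB left
memory block 2: place 115 MB, 133 MB left
memory block 5: place 262 MB, 250 MB left
memory block 3: place 141 MB, 42 MB left
memory block 5: place 207 MB, 43 MB left
memory block 6: place 506 MB, 6 MB left
memory block 7: place 375 MB, 137 MB left
memory block 8: place 191 MB, 321 MB left
memory block 2: place 114 MB, 19 MB left
memory block 9: place 441 MB, 71 MB left
9 memory blocks × 512 MB = 4608 MB; used 3835 MB; unused 773 MB.

773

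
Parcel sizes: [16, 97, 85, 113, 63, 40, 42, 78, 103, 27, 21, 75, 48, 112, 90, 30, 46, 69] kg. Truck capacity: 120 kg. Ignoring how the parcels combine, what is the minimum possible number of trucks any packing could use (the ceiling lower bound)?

10 trucks

Total size = 16 + 97 + 85 + 113 + 63 + 40 + 42 + 78 + 103 + 27 + 21 + 75 + 48 + 112 + 90 + 30 + 46 + 69 = 1155 kg.
⌈1155 / 120⌉ = 10.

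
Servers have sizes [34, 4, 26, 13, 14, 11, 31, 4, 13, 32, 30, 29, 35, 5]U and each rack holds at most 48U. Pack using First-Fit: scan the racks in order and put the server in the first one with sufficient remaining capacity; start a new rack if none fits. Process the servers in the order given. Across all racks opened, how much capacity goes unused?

Put 34U in rack 1; 14U remain.
Put 4U in rack 1; 10U remain.
Put 26U in rack 2; 22U remain.
Put 13U in rack 2; 9U remain.
Put 14U in rack 3; 34U remain.
Put 11U in rack 3; 23U remain.
Put 31U in rack 4; 17U remain.
Put 4U in rack 1; 6U remain.
Put 13U in rack 3; 10U remain.
Put 32U in rack 5; 16U remain.
Put 30U in rack 6; 18U remain.
Put 29U in rack 7; 19U remain.
Put 35U in rack 8; 13U remain.
Put 5U in rack 1; 1U remain.
8 racks × 48U = 384U; used 281U; unused 103U.

103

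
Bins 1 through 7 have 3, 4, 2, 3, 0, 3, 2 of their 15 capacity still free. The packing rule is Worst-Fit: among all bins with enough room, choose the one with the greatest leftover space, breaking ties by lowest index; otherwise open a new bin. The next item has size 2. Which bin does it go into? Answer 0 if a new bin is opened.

2

Bins with room: bin 1 (3), bin 2 (4), bin 3 (2), bin 4 (3), bin 6 (3), bin 7 (2).
Most room is bin 2 with 4 free.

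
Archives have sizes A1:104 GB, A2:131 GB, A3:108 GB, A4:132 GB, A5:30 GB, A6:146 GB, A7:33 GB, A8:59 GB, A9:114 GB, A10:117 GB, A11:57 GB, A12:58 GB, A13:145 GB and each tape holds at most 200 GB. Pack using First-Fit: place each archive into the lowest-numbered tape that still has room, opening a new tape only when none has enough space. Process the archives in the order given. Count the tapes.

tape 1: place A1 (104 GB), 96 GB left
tape 2: place A2 (131 GB), 69 GB left
tape 3: place A3 (108 GB), 92 GB left
tape 4: place A4 (132 GB), 68 GB left
tape 1: place A5 (30 GB), 66 GB left
tape 5: place A6 (146 GB), 54 GB left
tape 1: place A7 (33 GB), 33 GB left
tape 2: place A8 (59 GB), 10 GB left
tape 6: place A9 (114 GB), 86 GB left
tape 7: place A10 (117 GB), 83 GB left
tape 3: place A11 (57 GB), 35 GB left
tape 4: place A12 (58 GB), 10 GB left
tape 8: place A13 (145 GB), 55 GB left
Final tapes: [104,30,33] [131,59] [108,57] [132,58] [146] [114] [117] [145].

8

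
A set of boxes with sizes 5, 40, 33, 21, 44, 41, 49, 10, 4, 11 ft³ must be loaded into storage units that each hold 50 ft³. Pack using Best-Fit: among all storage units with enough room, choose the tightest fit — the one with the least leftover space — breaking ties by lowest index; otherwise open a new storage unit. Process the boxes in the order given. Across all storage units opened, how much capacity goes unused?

42

storage unit 1: place 5 ft³, 45 ft³ left
storage unit 1: place 40 ft³, 5 ft³ left
storage unit 2: place 33 ft³, 17 ft³ left
storage unit 3: place 21 ft³, 29 ft³ left
storage unit 4: place 44 ft³, 6 ft³ left
storage unit 5: place 41 ft³, 9 ft³ left
storage unit 6: place 49 ft³, 1 ft³ left
storage unit 2: place 10 ft³, 7 ft³ left
storage unit 1: place 4 ft³, 1 ft³ left
storage unit 3: place 11 ft³, 18 ft³ left
6 storage units × 50 ft³ = 300 ft³; used 258 ft³; unused 42 ft³.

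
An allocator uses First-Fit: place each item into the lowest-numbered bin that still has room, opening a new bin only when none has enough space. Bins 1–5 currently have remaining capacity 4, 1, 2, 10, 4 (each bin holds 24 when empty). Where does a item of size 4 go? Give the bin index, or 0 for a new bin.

1

Bins with room: bin 1 (4), bin 4 (10), bin 5 (4).
The first with room is bin 1.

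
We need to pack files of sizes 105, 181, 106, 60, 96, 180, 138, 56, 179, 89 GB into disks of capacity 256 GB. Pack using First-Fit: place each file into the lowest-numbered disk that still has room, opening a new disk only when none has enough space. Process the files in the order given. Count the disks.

Put 105 GB in disk 1; 151 GB remain.
Put 181 GB in disk 2; 75 GB remain.
Put 106 GB in disk 1; 45 GB remain.
Put 60 GB in disk 2; 15 GB remain.
Put 96 GB in disk 3; 160 GB remain.
Put 180 GB in disk 4; 76 GB remain.
Put 138 GB in disk 3; 22 GB remain.
Put 56 GB in disk 4; 20 GB remain.
Put 179 GB in disk 5; 77 GB remain.
Put 89 GB in disk 6; 167 GB remain.

6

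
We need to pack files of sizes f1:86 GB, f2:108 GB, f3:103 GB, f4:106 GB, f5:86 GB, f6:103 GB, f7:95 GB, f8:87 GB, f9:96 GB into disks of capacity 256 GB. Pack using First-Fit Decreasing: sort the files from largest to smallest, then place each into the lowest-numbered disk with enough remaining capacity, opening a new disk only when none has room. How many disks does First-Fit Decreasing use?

5 disks

Sorted descending: 108, 106, 103, 103, 96, 95, 87, 86, 86.
disk 1: place 108 GB, 148 GB left
disk 1: place 106 GB, 42 GB left
disk 2: place 103 GB, 153 GB left
disk 2: place 103 GB, 50 GB left
disk 3: place 96 GB, 160 GB left
disk 3: place 95 GB, 65 GB left
disk 4: place 87 GB, 169 GB left
disk 4: place 86 GB, 83 GB left
disk 5: place 86 GB, 170 GB left
Final disks: [108,106] [103,103] [96,95] [87,86] [86].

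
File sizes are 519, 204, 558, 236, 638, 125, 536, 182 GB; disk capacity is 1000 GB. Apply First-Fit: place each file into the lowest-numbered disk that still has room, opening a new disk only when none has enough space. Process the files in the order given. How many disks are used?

519 GB → disk 1 (remaining 481 GB)
204 GB → disk 1 (remaining 277 GB)
558 GB → disk 2 (remaining 442 GB)
236 GB → disk 1 (remaining 41 GB)
638 GB → disk 3 (remaining 362 GB)
125 GB → disk 2 (remaining 317 GB)
536 GB → disk 4 (remaining 464 GB)
182 GB → disk 2 (remaining 135 GB)
Final disks: [519,204,236] [558,125,182] [638] [536].

4 disks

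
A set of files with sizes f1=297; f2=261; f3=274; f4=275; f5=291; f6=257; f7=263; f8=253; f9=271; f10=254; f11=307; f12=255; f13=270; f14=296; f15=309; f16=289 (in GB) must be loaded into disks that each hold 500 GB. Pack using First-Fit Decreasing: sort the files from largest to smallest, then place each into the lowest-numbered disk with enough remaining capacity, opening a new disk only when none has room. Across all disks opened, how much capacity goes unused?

3578

Sorted descending: 309, 307, 297, 296, 291, 289, 275, 274, 271, 270, 263, 261, 257, 255, 254, 253.
Put 309 GB in disk 1; 191 GB remain.
Put 307 GB in disk 2; 193 GB remain.
Put 297 GB in disk 3; 203 GB remain.
Put 296 GB in disk 4; 204 GB remain.
Put 291 GB in disk 5; 209 GB remain.
Put 289 GB in disk 6; 211 GB remain.
Put 275 GB in disk 7; 225 GB remain.
Put 274 GB in disk 8; 226 GB remain.
Put 271 GB in disk 9; 229 GB remain.
Put 270 GB in disk 10; 230 GB remain.
Put 263 GB in disk 11; 237 GB remain.
Put 261 GB in disk 12; 239 GB remain.
Put 257 GB in disk 13; 243 GB remain.
Put 255 GB in disk 14; 245 GB remain.
Put 254 GB in disk 15; 246 GB remain.
Put 253 GB in disk 16; 247 GB remain.
16 disks × 500 GB = 8000 GB; used 4422 GB; unused 3578 GB.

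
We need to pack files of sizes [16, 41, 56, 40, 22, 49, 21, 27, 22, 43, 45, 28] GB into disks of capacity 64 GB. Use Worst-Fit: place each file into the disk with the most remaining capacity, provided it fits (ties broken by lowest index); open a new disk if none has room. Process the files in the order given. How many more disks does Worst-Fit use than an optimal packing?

Worst-Fit: [16,41] [56] [40,22] [49] [21,27] [22,28] [43] [45] → 8 disks.
Total size 410 GB; any packing needs at least ⌈410/64⌉ = 7 disks.
An optimal packing achieves that bound: [56] [49] [45,16] [43,21] [41,22] [40,22] [28,27] → 7 disks.
Excess: 8 − 7 = 1.

1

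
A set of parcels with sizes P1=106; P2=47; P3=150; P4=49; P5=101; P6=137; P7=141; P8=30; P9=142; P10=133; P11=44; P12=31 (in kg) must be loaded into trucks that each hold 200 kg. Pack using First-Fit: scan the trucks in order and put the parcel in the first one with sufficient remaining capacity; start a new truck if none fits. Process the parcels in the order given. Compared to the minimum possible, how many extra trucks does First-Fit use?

0

First-Fit: [106,47,30] [150,49] [101,44,31] [137] [141] [142] [133] → 7 trucks.
7 parcels exceed 100 kg (half the capacity), and no two of those can share a truck, so at least 7 trucks are needed.
So 7 is already optimal.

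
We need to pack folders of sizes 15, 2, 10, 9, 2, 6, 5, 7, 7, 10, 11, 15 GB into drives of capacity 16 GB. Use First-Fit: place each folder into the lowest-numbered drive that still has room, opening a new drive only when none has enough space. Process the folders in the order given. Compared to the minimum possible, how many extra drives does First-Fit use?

1

First-Fit: [15] [2,10,2] [9,6] [5,7] [7] [10] [11] [15] → 8 drives.
Total size 99 GB; any packing needs at least ⌈99/16⌉ = 7 drives.
An optimal packing achieves that bound: [15] [15] [11,5] [10,6] [10,2,2] [9,7] [7] → 7 drives.
Excess: 8 − 7 = 1.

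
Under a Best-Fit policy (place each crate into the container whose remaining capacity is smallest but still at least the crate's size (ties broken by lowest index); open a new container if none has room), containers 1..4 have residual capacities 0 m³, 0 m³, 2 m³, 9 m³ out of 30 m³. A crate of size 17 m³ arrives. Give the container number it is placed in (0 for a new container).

No container has ≥ 17 m³ free, so a new container is opened.

0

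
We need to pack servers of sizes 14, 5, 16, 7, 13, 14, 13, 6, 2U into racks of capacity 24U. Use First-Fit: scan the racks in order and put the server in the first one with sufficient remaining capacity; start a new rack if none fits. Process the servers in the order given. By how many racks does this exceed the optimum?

First-Fit: [14,5,2] [16,7] [13,6] [14] [13] → 5 racks.
5 servers exceed 12U (half the capacity), and no two of those can share a rack, so at least 5 racks are needed.
So 5 is already optimal.

0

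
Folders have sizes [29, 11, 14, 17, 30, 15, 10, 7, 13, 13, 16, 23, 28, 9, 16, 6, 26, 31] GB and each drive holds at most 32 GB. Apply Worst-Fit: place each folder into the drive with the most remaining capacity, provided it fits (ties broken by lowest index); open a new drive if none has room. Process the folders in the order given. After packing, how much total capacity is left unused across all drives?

38

29 GB → drive 1 (remaining 3 GB)
11 GB → drive 2 (remaining 21 GB)
14 GB → drive 2 (remaining 7 GB)
17 GB → drive 3 (remaining 15 GB)
30 GB → drive 4 (remaining 2 GB)
15 GB → drive 3 (remaining 0 GB)
10 GB → drive 5 (remaining 22 GB)
7 GB → drive 5 (remaining 15 GB)
13 GB → drive 5 (remaining 2 GB)
13 GB → drive 6 (remaining 19 GB)
16 GB → drive 6 (remaining 3 GB)
23 GB → drive 7 (remaining 9 GB)
28 GB → drive 8 (remaining 4 GB)
9 GB → drive 7 (remaining 0 GB)
16 GB → drive 9 (remaining 16 GB)
6 GB → drive 9 (remaining 10 GB)
26 GB → drive 10 (remaining 6 GB)
31 GB → drive 11 (remaining 1 GB)
11 drives × 32 GB = 352 GB; used 314 GB; unused 38 GB.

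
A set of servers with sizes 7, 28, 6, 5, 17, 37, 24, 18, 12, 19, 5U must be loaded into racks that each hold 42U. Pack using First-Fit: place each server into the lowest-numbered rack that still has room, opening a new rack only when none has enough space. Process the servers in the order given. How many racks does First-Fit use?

5

7U → rack 1 (remaining 35U)
28U → rack 1 (remaining 7U)
6U → rack 1 (remaining 1U)
5U → rack 2 (remaining 37U)
17U → rack 2 (remaining 20U)
37U → rack 3 (remaining 5U)
24U → rack 4 (remaining 18U)
18U → rack 2 (remaining 2U)
12U → rack 4 (remaining 6U)
19U → rack 5 (remaining 23U)
5U → rack 3 (remaining 0U)
Final racks: [7,28,6] [5,17,18] [37,5] [24,12] [19].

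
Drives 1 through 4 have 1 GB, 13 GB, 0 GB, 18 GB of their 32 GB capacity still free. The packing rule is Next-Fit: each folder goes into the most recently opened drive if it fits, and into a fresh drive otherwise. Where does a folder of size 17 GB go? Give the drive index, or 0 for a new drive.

4

Next-Fit only looks at drive 4, which has 18 GB free.
17 GB fits there.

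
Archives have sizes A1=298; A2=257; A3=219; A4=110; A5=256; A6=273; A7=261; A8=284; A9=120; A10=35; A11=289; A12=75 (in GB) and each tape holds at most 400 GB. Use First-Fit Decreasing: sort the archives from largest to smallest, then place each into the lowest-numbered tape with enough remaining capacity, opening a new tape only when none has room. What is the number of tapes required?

Sorted descending: 298, 289, 284, 273, 261, 257, 256, 219, 120, 110, 75, 35.
Put 298 GB in tape 1; 102 GB remain.
Put 289 GB in tape 2; 111 GB remain.
Put 284 GB in tape 3; 116 GB remain.
Put 273 GB in tape 4; 127 GB remain.
Put 261 GB in tape 5; 139 GB remain.
Put 257 GB in tape 6; 143 GB remain.
Put 256 GB in tape 7; 144 GB remain.
Put 219 GB in tape 8; 181 GB remain.
Put 120 GB in tape 4; 7 GB remain.
Put 110 GB in tape 2; 1 GB remain.
Put 75 GB in tape 1; 27 GB remain.
Put 35 GB in tape 3; 81 GB remain.
Final tapes: [298,75] [289,110] [284,35] [273,120] [261] [257] [256] [219].

8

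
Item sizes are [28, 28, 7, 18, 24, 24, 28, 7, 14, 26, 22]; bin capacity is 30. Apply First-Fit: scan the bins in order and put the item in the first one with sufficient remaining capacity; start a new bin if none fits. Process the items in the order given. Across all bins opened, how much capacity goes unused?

28 → bin 1 (remaining 2)
28 → bin 2 (remaining 2)
7 → bin 3 (remaining 23)
18 → bin 3 (remaining 5)
24 → bin 4 (remaining 6)
24 → bin 5 (remaining 6)
28 → bin 6 (remaining 2)
7 → bin 7 (remaining 23)
14 → bin 7 (remaining 9)
26 → bin 8 (remaining 4)
22 → bin 9 (remaining 8)
9 bins × 30 = 270; used 226; unused 44.

44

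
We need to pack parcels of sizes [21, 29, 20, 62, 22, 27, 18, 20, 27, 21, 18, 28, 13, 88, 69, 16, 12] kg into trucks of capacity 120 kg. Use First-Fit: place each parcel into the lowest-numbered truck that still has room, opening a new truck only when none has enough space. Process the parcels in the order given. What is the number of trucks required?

5

21 kg → truck 1 (remaining 99 kg)
29 kg → truck 1 (remaining 70 kg)
20 kg → truck 1 (remaining 50 kg)
62 kg → truck 2 (remaining 58 kg)
22 kg → truck 1 (remaining 28 kg)
27 kg → truck 1 (remaining 1 kg)
18 kg → truck 2 (remaining 40 kg)
20 kg → truck 2 (remaining 20 kg)
27 kg → truck 3 (remaining 93 kg)
21 kg → truck 3 (remaining 72 kg)
18 kg → truck 2 (remaining 2 kg)
28 kg → truck 3 (remaining 44 kg)
13 kg → truck 3 (remaining 31 kg)
88 kg → truck 4 (remaining 32 kg)
69 kg → truck 5 (remaining 51 kg)
16 kg → truck 3 (remaining 15 kg)
12 kg → truck 3 (remaining 3 kg)
Final trucks: [21,29,20,22,27] [62,18,20,18] [27,21,28,13,16,12] [88] [69].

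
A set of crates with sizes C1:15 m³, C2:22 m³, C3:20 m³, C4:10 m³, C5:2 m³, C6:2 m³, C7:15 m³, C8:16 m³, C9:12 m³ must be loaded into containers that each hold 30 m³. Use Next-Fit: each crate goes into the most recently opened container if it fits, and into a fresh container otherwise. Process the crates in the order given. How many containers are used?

5

container 1: place C1 (15 m³), 15 m³ left
container 2: place C2 (22 m³), 8 m³ left
container 3: place C3 (20 m³), 10 m³ left
container 3: place C4 (10 m³), 0 m³ left
container 4: place C5 (2 m³), 28 m³ left
container 4: place C6 (2 m³), 26 m³ left
container 4: place C7 (15 m³), 11 m³ left
container 5: place C8 (16 m³), 14 m³ left
container 5: place C9 (12 m³), 2 m³ left
Final containers: [15] [22] [20,10] [2,2,15] [16,12].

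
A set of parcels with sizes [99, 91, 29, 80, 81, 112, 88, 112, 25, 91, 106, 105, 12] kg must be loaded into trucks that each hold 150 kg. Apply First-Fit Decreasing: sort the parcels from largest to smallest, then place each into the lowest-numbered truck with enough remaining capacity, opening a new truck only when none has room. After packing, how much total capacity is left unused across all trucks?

469

Sorted descending: 112, 112, 106, 105, 99, 91, 91, 88, 81, 80, 29, 25, 12.
truck 1: place 112 kg, 38 kg left
truck 2: place 112 kg, 38 kg left
truck 3: place 106 kg, 44 kg left
truck 4: place 105 kg, 45 kg left
truck 5: place 99 kg, 51 kg left
truck 6: place 91 kg, 59 kg left
truck 7: place 91 kg, 59 kg left
truck 8: place 88 kg, 62 kg left
truck 9: place 81 kg, 69 kg left
truck 10: place 80 kg, 70 kg left
truck 1: place 29 kg, 9 kg left
truck 2: place 25 kg, 13 kg left
truck 2: place 12 kg, 1 kg left
10 trucks × 150 kg = 1500 kg; used 1031 kg; unused 469 kg.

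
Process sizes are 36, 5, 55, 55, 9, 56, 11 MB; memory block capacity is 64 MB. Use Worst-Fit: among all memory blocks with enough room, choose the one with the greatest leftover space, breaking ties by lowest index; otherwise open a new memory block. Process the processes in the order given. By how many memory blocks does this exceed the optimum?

0

Worst-Fit: [36,5,9,11] [55] [55] [56] → 4 memory blocks.
Total size 227 MB; any packing needs at least ⌈227/64⌉ = 4 memory blocks.
So 4 is already optimal.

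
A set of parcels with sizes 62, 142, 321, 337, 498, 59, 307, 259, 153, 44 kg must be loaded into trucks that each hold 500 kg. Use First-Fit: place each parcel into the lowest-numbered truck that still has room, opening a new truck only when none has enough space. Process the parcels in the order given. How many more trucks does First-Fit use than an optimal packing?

1

First-Fit: [62,142,59,153,44] [321] [337] [498] [307] [259] → 6 trucks.
Total size 2182 kg; any packing needs at least ⌈2182/500⌉ = 5 trucks.
An optimal packing achieves that bound: [498] [337,153] [321,142] [307,62,59,44] [259] → 5 trucks.
Excess: 6 − 5 = 1.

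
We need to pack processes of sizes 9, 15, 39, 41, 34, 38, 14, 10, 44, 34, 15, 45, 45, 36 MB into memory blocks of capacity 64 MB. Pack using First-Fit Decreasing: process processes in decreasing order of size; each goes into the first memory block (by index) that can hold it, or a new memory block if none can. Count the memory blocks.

Sorted descending: 45, 45, 44, 41, 39, 38, 36, 34, 34, 15, 15, 14, 10, 9.
memory block 1: place 45 MB, 19 MB left
memory block 2: place 45 MB, 19 MB left
memory block 3: place 44 MB, 20 MB left
memory block 4: place 41 MB, 23 MB left
memory block 5: place 39 MB, 25 MB left
memory block 6: place 38 MB, 26 MB left
memory block 7: place 36 MB, 28 MB left
memory block 8: place 34 MB, 30 MB left
memory block 9: place 34 MB, 30 MB left
memory block 1: place 15 MB, 4 MB left
memory block 2: place 15 MB, 4 MB left
memory block 3: place 14 MB, 6 MB left
memory block 4: place 10 MB, 13 MB left
memory block 4: place 9 MB, 4 MB left
Final memory blocks: [45,15] [45,15] [44,14] [41,10,9] [39] [38] [36] [34] [34].

9 memory blocks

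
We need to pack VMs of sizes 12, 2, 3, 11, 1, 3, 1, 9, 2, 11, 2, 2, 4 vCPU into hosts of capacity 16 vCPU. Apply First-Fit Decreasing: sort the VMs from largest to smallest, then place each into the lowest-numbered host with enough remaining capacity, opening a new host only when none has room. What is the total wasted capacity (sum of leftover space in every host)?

1

Sorted descending: 12, 11, 11, 9, 4, 3, 3, 2, 2, 2, 2, 1, 1.
Put 12 vCPU in host 1; 4 vCPU remain.
Put 11 vCPU in host 2; 5 vCPU remain.
Put 11 vCPU in host 3; 5 vCPU remain.
Put 9 vCPU in host 4; 7 vCPU remain.
Put 4 vCPU in host 1; 0 vCPU remain.
Put 3 vCPU in host 2; 2 vCPU remain.
Put 3 vCPU in host 3; 2 vCPU remain.
Put 2 vCPU in host 2; 0 vCPU remain.
Put 2 vCPU in host 3; 0 vCPU remain.
Put 2 vCPU in host 4; 5 vCPU remain.
Put 2 vCPU in host 4; 3 vCPU remain.
Put 1 vCPU in host 4; 2 vCPU remain.
Put 1 vCPU in host 4; 1 vCPU remain.
4 hosts × 16 vCPU = 64 vCPU; used 63 vCPU; unused 1 vCPU.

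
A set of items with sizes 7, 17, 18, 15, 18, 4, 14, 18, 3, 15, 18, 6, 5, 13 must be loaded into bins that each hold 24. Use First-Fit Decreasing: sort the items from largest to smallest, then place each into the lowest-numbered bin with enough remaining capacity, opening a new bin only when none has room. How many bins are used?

9

Sorted descending: 18, 18, 18, 18, 17, 15, 15, 14, 13, 7, 6, 5, 4, 3.
18 → bin 1 (remaining 6)
18 → bin 2 (remaining 6)
18 → bin 3 (remaining 6)
18 → bin 4 (remaining 6)
17 → bin 5 (remaining 7)
15 → bin 6 (remaining 9)
15 → bin 7 (remaining 9)
14 → bin 8 (remaining 10)
13 → bin 9 (remaining 11)
7 → bin 5 (remaining 0)
6 → bin 1 (remaining 0)
5 → bin 2 (remaining 1)
4 → bin 3 (remaining 2)
3 → bin 4 (remaining 3)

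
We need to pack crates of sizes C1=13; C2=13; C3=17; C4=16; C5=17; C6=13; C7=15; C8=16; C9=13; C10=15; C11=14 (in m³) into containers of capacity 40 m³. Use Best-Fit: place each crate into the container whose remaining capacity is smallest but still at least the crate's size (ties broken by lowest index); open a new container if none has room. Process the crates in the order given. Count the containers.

5 containers

container 1: place C1 (13 m³), 27 m³ left
container 1: place C2 (13 m³), 14 m³ left
container 2: place C3 (17 m³), 23 m³ left
container 2: place C4 (16 m³), 7 m³ left
container 3: place C5 (17 m³), 23 m³ left
container 1: place C6 (13 m³), 1 m³ left
container 3: place C7 (15 m³), 8 m³ left
container 4: place C8 (16 m³), 24 m³ left
container 4: place C9 (13 m³), 11 m³ left
container 5: place C10 (15 m³), 25 m³ left
container 5: place C11 (14 m³), 11 m³ left
Final containers: [13,13,13] [17,16] [17,15] [16,13] [15,14].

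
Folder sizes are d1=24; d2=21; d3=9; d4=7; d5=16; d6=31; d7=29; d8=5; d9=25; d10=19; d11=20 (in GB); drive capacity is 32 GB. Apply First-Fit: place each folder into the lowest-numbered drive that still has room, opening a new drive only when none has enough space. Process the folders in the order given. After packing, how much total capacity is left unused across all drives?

50

d1 (24 GB) → drive 1 (remaining 8 GB)
d2 (21 GB) → drive 2 (remaining 11 GB)
d3 (9 GB) → drive 2 (remaining 2 GB)
d4 (7 GB) → drive 1 (remaining 1 GB)
d5 (16 GB) → drive 3 (remaining 16 GB)
d6 (31 GB) → drive 4 (remaining 1 GB)
d7 (29 GB) → drive 5 (remaining 3 GB)
d8 (5 GB) → drive 3 (remaining 11 GB)
d9 (25 GB) → drive 6 (remaining 7 GB)
d10 (19 GB) → drive 7 (remaining 13 GB)
d11 (20 GB) → drive 8 (remaining 12 GB)
8 drives × 32 GB = 256 GB; used 206 GB; unused 50 GB.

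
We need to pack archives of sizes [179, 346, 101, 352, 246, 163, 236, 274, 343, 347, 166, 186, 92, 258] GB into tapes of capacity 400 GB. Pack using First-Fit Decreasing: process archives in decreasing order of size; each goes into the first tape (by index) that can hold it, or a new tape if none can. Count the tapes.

10

Sorted descending: 352, 347, 346, 343, 274, 258, 246, 236, 186, 179, 166, 163, 101, 92.
Put 352 GB in tape 1; 48 GB remain.
Put 347 GB in tape 2; 53 GB remain.
Put 346 GB in tape 3; 54 GB remain.
Put 343 GB in tape 4; 57 GB remain.
Put 274 GB in tape 5; 126 GB remain.
Put 258 GB in tape 6; 142 GB remain.
Put 246 GB in tape 7; 154 GB remain.
Put 236 GB in tape 8; 164 GB remain.
Put 186 GB in tape 9; 214 GB remain.
Put 179 GB in tape 9; 35 GB remain.
Put 166 GB in tape 10; 234 GB remain.
Put 163 GB in tape 8; 1 GB remain.
Put 101 GB in tape 5; 25 GB remain.
Put 92 GB in tape 6; 50 GB remain.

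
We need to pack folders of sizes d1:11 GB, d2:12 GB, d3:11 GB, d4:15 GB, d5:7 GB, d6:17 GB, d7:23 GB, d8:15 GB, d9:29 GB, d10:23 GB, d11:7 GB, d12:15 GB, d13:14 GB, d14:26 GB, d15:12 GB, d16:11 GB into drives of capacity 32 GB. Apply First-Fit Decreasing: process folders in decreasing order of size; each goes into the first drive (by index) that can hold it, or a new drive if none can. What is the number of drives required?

9

Sorted descending: 29, 26, 23, 23, 17, 15, 15, 15, 14, 12, 12, 11, 11, 11, 7, 7.
drive 1: place 29 GB, 3 GB left
drive 2: place 26 GB, 6 GB left
drive 3: place 23 GB, 9 GB left
drive 4: place 23 GB, 9 GB left
drive 5: place 17 GB, 15 GB left
drive 5: place 15 GB, 0 GB left
drive 6: place 15 GB, 17 GB left
drive 6: place 15 GB, 2 GB left
drive 7: place 14 GB, 18 GB left
drive 7: place 12 GB, 6 GB left
drive 8: place 12 GB, 20 GB left
drive 8: place 11 GB, 9 GB left
drive 9: place 11 GB, 21 GB left
drive 9: place 11 GB, 10 GB left
drive 3: place 7 GB, 2 GB left
drive 4: place 7 GB, 2 GB left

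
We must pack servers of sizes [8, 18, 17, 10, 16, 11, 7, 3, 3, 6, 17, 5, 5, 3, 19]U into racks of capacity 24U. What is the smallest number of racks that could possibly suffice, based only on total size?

7 racks

Total size = 8 + 18 + 17 + 10 + 16 + 11 + 7 + 3 + 3 + 6 + 17 + 5 + 5 + 3 + 19 = 148U.
⌈148 / 24⌉ = 7.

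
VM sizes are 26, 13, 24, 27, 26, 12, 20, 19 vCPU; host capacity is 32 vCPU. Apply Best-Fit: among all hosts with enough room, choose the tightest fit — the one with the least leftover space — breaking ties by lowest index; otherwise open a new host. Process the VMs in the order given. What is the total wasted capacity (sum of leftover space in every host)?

Put 26 vCPU in host 1; 6 vCPU remain.
Put 13 vCPU in host 2; 19 vCPU remain.
Put 24 vCPU in host 3; 8 vCPU remain.
Put 27 vCPU in host 4; 5 vCPU remain.
Put 26 vCPU in host 5; 6 vCPU remain.
Put 12 vCPU in host 2; 7 vCPU remain.
Put 20 vCPU in host 6; 12 vCPU remain.
Put 19 vCPU in host 7; 13 vCPU remain.
7 hosts × 32 vCPU = 224 vCPU; used 167 vCPU; unused 57 vCPU.

57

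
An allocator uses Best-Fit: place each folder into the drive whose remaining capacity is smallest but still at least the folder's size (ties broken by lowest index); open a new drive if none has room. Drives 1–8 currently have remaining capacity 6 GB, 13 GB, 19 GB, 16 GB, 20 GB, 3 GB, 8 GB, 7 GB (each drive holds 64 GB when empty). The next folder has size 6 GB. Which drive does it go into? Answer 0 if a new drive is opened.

1

Drives with room: drive 1 (6 GB), drive 2 (13 GB), drive 3 (19 GB), drive 4 (16 GB), drive 5 (20 GB), drive 7 (8 GB), drive 8 (7 GB).
Tightest fit is drive 1 with 6 GB free.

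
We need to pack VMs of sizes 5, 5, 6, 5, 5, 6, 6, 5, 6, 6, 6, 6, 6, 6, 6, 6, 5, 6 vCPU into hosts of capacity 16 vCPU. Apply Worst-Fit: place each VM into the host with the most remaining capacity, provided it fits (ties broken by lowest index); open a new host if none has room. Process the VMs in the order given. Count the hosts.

Put 5 vCPU in host 1; 11 vCPU remain.
Put 5 vCPU in host 1; 6 vCPU remain.
Put 6 vCPU in host 1; 0 vCPU remain.
Put 5 vCPU in host 2; 11 vCPU remain.
Put 5 vCPU in host 2; 6 vCPU remain.
Put 6 vCPU in host 2; 0 vCPU remain.
Put 6 vCPU in host 3; 10 vCPU remain.
Put 5 vCPU in host 3; 5 vCPU remain.
Put 6 vCPU in host 4; 10 vCPU remain.
Put 6 vCPU in host 4; 4 vCPU remain.
Put 6 vCPU in host 5; 10 vCPU remain.
Put 6 vCPU in host 5; 4 vCPU remain.
Put 6 vCPU in host 6; 10 vCPU remain.
Put 6 vCPU in host 6; 4 vCPU remain.
Put 6 vCPU in host 7; 10 vCPU remain.
Put 6 vCPU in host 7; 4 vCPU remain.
Put 5 vCPU in host 3; 0 vCPU remain.
Put 6 vCPU in host 8; 10 vCPU remain.

8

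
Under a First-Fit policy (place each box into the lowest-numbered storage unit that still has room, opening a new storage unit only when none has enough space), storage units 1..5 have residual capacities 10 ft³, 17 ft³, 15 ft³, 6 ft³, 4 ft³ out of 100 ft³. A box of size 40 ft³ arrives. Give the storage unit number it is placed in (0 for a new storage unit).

No storage unit has ≥ 40 ft³ free, so a new storage unit is opened.

0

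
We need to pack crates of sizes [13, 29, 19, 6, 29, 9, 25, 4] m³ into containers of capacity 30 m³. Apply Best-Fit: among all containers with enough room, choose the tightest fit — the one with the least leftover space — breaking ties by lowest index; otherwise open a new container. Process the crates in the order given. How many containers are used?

13 m³ → container 1 (remaining 17 m³)
29 m³ → container 2 (remaining 1 m³)
19 m³ → container 3 (remaining 11 m³)
6 m³ → container 3 (remaining 5 m³)
29 m³ → container 4 (remaining 1 m³)
9 m³ → container 1 (remaining 8 m³)
25 m³ → container 5 (remaining 5 m³)
4 m³ → container 3 (remaining 1 m³)

5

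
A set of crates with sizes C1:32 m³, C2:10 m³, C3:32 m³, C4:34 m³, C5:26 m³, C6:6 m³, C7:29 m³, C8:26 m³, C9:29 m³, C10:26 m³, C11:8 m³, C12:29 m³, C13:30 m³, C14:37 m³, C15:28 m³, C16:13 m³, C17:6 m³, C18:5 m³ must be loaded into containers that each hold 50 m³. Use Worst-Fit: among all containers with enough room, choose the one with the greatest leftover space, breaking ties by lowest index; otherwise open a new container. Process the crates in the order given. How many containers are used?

container 1: place C1 (32 m³), 18 m³ left
container 1: place C2 (10 m³), 8 m³ left
container 2: place C3 (32 m³), 18 m³ left
container 3: place C4 (34 m³), 16 m³ left
container 4: place C5 (26 m³), 24 m³ left
container 4: place C6 (6 m³), 18 m³ left
container 5: place C7 (29 m³), 21 m³ left
container 6: place C8 (26 m³), 24 m³ left
container 7: place C9 (29 m³), 21 m³ left
container 8: place C10 (26 m³), 24 m³ left
container 6: place C11 (8 m³), 16 m³ left
container 9: place C12 (29 m³), 21 m³ left
container 10: place C13 (30 m³), 20 m³ left
container 11: place C14 (37 m³), 13 m³ left
container 12: place C15 (28 m³), 22 m³ left
container 8: place C16 (13 m³), 11 m³ left
container 12: place C17 (6 m³), 16 m³ left
container 5: place C18 (5 m³), 16 m³ left
Final containers: [32,10] [32] [34] [26,6] [29,5] [26,8] [29] [26,13] [29] [30] [37] [28,6].

12 containers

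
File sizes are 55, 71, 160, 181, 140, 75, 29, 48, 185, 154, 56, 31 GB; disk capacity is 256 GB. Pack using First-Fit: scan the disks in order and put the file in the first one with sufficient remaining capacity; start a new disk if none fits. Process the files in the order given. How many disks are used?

6

55 GB → disk 1 (remaining 201 GB)
71 GB → disk 1 (remaining 130 GB)
160 GB → disk 2 (remaining 96 GB)
181 GB → disk 3 (remaining 75 GB)
140 GB → disk 4 (remaining 116 GB)
75 GB → disk 1 (remaining 55 GB)
29 GB → disk 1 (remaining 26 GB)
48 GB → disk 2 (remaining 48 GB)
185 GB → disk 5 (remaining 71 GB)
154 GB → disk 6 (remaining 102 GB)
56 GB → disk 3 (remaining 19 GB)
31 GB → disk 2 (remaining 17 GB)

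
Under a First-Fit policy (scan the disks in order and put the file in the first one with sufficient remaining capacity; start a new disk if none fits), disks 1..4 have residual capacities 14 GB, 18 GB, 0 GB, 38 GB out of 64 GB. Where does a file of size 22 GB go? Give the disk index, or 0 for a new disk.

Disks with room: disk 4 (38 GB).
The first with room is disk 4.

4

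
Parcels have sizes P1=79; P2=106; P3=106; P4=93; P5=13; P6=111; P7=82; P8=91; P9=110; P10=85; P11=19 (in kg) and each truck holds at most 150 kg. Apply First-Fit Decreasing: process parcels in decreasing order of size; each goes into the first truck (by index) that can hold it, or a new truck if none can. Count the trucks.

Sorted descending: 111, 110, 106, 106, 93, 91, 85, 82, 79, 19, 13.
truck 1: place 111 kg, 39 kg left
truck 2: place 110 kg, 40 kg left
truck 3: place 106 kg, 44 kg left
truck 4: place 106 kg, 44 kg left
truck 5: place 93 kg, 57 kg left
truck 6: place 91 kg, 59 kg left
truck 7: place 85 kg, 65 kg left
truck 8: place 82 kg, 68 kg left
truck 9: place 79 kg, 71 kg left
truck 1: place 19 kg, 20 kg left
truck 1: place 13 kg, 7 kg left

9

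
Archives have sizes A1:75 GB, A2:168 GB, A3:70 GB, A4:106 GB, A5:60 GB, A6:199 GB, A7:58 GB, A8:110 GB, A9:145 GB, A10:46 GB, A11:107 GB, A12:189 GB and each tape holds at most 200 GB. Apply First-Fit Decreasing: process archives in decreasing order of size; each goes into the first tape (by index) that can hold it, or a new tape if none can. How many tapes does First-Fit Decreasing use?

Sorted descending: 199, 189, 168, 145, 110, 107, 106, 75, 70, 60, 58, 46.
tape 1: place 199 GB, 1 GB left
tape 2: place 189 GB, 11 GB left
tape 3: place 168 GB, 32 GB left
tape 4: place 145 GB, 55 GB left
tape 5: place 110 GB, 90 GB left
tape 6: place 107 GB, 93 GB left
tape 7: place 106 GB, 94 GB left
tape 5: place 75 GB, 15 GB left
tape 6: place 70 GB, 23 GB left
tape 7: place 60 GB, 34 GB left
tape 8: place 58 GB, 142 GB left
tape 4: place 46 GB, 9 GB left
Final tapes: [199] [189] [168] [145,46] [110,75] [107,70] [106,60] [58].

8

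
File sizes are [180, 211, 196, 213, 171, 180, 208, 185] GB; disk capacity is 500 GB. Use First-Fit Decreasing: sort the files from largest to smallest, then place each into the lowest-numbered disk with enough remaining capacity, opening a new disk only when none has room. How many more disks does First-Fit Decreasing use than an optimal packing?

First-Fit Decreasing: [213,211] [208,196] [185,180] [180,171] → 4 disks.
Total size 1544 GB; any packing needs at least ⌈1544/500⌉ = 4 disks.
So 4 is already optimal.

0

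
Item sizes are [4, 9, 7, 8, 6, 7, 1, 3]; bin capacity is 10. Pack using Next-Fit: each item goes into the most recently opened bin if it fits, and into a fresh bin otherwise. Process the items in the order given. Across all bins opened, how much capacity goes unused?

25

bin 1: place 4, 6 left
bin 2: place 9, 1 left
bin 3: place 7, 3 left
bin 4: place 8, 2 left
bin 5: place 6, 4 left
bin 6: place 7, 3 left
bin 6: place 1, 2 left
bin 7: place 3, 7 left
7 bins × 10 = 70; used 45; unused 25.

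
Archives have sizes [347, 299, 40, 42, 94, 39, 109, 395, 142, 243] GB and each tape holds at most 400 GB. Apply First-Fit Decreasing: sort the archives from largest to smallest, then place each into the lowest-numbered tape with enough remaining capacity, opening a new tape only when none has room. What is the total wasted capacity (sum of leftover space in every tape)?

250

Sorted descending: 395, 347, 299, 243, 142, 109, 94, 42, 40, 39.
tape 1: place 395 GB, 5 GB left
tape 2: place 347 GB, 53 GB left
tape 3: place 299 GB, 101 GB left
tape 4: place 243 GB, 157 GB left
tape 4: place 142 GB, 15 GB left
tape 5: place 109 GB, 291 GB left
tape 3: place 94 GB, 7 GB left
tape 2: place 42 GB, 11 GB left
tape 5: place 40 GB, 251 GB left
tape 5: place 39 GB, 212 GB left
5 tapes × 400 GB = 2000 GB; used 1750 GB; unused 250 GB.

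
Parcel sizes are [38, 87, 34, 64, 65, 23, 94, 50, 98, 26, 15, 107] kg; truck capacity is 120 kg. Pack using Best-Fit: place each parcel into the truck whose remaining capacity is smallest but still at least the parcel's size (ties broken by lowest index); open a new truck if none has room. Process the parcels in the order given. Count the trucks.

truck 1: place 38 kg, 82 kg left
truck 2: place 87 kg, 33 kg left
truck 1: place 34 kg, 48 kg left
truck 3: place 64 kg, 56 kg left
truck 4: place 65 kg, 55 kg left
truck 2: place 23 kg, 10 kg left
truck 5: place 94 kg, 26 kg left
truck 4: place 50 kg, 5 kg left
truck 6: place 98 kg, 22 kg left
truck 5: place 26 kg, 0 kg left
truck 6: place 15 kg, 7 kg left
truck 7: place 107 kg, 13 kg left
Final trucks: [38,34] [87,23] [64] [65,50] [94,26] [98,15] [107].

7 trucks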